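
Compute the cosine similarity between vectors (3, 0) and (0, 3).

With u = (3, 0), v = (0, 3):
u·v = 3·0 + 0·3 = 0 + 0 = 0.
|u| = √(3² + 0²) = √9, |v| = √(0² + 3²) = √9, so |u||v| = √(9·9) = √81 = 9.
cos θ = (u·v)/(|u||v|) = 0/9 = 0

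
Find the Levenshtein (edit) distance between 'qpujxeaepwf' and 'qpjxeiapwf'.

Let D[i][j] be the edit distance between the first i characters of 'qpujxeaepwf' and the first j characters of 'qpjxeiapwf', with D[i][0] = i, D[0][j] = j, and D[i][j] = D[i-1][j-1] if the characters match, else 1 + min(D[i-1][j], D[i][j-1], D[i-1][j-1]). Filling the table (rows: prefixes of 'qpujxeaepwf', columns: prefixes of 'qpjxeiapwf'):
     ε  q  p  j  x  e  i  a  p  w  f
  ε  0  1  2  3  4  5  6  7  8  9 10
  q  1  0  1  2  3  4  5  6  7  8  9
  p  2  1  0  1  2  3  4  5  6  7  8
  u  3  2  1  1  2  3  4  5  6  7  8
  j  4  3  2  1  2  3  4  5  6  7  8
  x  5  4  3  2  1  2  3  4  5  6  7
  e  6  5  4  3  2  1  2  3  4  5  6
  a  7  6  5  4  3  2  2  2  3  4  5
  e  8  7  6  5  4  3  3  3  3  4  5
  p  9  8  7  6  5  4  4  4  3  4  5
  w 10  9  8  7  6  5  5  5  4  3  4
  f 11 10  9  8  7  6  6  6  5  4  3
The bottom-right entry gives D[11][10] = 3, so no sequence of fewer than 3 edits works. Backtracking through the table gives one optimal edit sequence (3 edits):
  qpujxeaepwf → qpjxeaepwf (del u @3)
  qpjxeaepwf → qpjxeiepwf (sub a→i @6)
  qpjxeiepwf → qpjxeiapwf (sub e→a @7)
Edit distance = 3.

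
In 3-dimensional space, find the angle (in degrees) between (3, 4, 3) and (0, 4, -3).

With u = (3, 4, 3), v = (0, 4, -3):
u·v = 3·0 + 4·4 + 3·(-3) = 0 + 16 + (-9) = 7.
|u| = √(3² + 4² + 3²) = √34, |v| = √(0² + 4² + (-3)²) = √25, so |u||v| = √(34·25) = √850.
cos θ = (u·v)/(|u||v|) = 7/√850 ≈ 0.240098
θ = arccos(0.240098) ≈ 76.11°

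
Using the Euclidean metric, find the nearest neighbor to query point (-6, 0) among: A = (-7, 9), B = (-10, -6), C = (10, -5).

Distances: d(A) ≈ 9.0554, d(B) ≈ 7.2111, d(C) ≈ 16.7631. Nearest: B = (-10, -6) with distance 7.2111.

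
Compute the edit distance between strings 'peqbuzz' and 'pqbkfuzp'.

Let D[i][j] be the edit distance between the first i characters of 'peqbuzz' and the first j characters of 'pqbkfuzp', with D[i][0] = i, D[0][j] = j, and D[i][j] = D[i-1][j-1] if the characters match, else 1 + min(D[i-1][j], D[i][j-1], D[i-1][j-1]). Filling the table (rows: prefixes of 'peqbuzz', columns: prefixes of 'pqbkfuzp'):
     ε  p  q  b  k  f  u  z  p
  ε  0  1  2  3  4  5  6  7  8
  p  1  0  1  2  3  4  5  6  7
  e  2  1  1  2  3  4  5  6  7
  q  3  2  1  2  3  4  5  6  7
  b  4  3  2  1  2  3  4  5  6
  u  5  4  3  2  2  3  3  4  5
  z  6  5  4  3  3  3  4  3  4
  z  7  6  5  4  4  4  4  4  4
The bottom-right entry gives D[7][8] = 4, so no sequence of fewer than 4 edits works. Backtracking through the table gives one optimal edit sequence (4 edits):
  peqbuzz → pqbuzz (del e @2)
  pqbuzz → pqbkuzz (ins k @4)
  pqbkuzz → pqbkfuzz (ins f @5)
  pqbkfuzz → pqbkfuzp (sub z→p @8)
Edit distance = 4.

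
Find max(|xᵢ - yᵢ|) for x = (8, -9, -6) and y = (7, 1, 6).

max(|x_i - y_i|) = max(|8 - 7|, |-9 - 1|, |-6 - 6|) = max(1, 10, 12) = 12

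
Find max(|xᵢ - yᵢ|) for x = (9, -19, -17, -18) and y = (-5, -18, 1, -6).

max(|x_i - y_i|) = max(|9 - (-5)|, |-19 - (-18)|, |-17 - 1|, |-18 - (-6)|) = max(14, 1, 18, 12) = 18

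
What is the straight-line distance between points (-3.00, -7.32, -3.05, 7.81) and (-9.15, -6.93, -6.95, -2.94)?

√(Σ(x_i - y_i)²) = √((-3 - (-9.15))² + (-7.32 - (-6.93))² + (-3.05 - (-6.95))² + (7.81 - (-2.94))²)
= √(6.15² + (-0.39)² + 3.9² + 10.75²) = √(37.8225 + 0.1521 + 15.21 + 115.5625) = √168.7471 ≈ 12.9903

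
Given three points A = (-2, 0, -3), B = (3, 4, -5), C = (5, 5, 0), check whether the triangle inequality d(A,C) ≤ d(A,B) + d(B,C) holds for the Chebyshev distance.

d(A,B) = max(5, 4, 2) = 5, d(B,C) = max(2, 1, 5) = 5, d(A,C) = max(7, 5, 3) = 7.
d(A,C) = 7 ≤ 5 + 5 = 10. Triangle inequality is satisfied.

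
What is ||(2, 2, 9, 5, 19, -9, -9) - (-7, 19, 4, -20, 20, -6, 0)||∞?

max(|x_i - y_i|) = max(|2 - (-7)|, |2 - 19|, |9 - 4|, |5 - (-20)|, |19 - 20|, |-9 - (-6)|, |-9 - 0|) = max(9, 17, 5, 25, 1, 3, 9) = 25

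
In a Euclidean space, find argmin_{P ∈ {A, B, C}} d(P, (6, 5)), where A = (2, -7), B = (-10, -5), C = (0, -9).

Distances: d(A) ≈ 12.6491, d(B) ≈ 18.868, d(C) ≈ 15.2315. Nearest: A = (2, -7) with distance 12.6491.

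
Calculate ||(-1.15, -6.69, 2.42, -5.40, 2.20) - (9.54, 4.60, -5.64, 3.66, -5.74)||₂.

√(Σ(x_i - y_i)²) = √((-1.15 - 9.54)² + (-6.69 - 4.6)² + (2.42 - (-5.64))² + (-5.4 - 3.66)² + (2.2 - (-5.74))²)
= √((-10.69)² + (-11.29)² + 8.06² + (-9.06)² + 7.94²) = √(114.2761 + 127.4641 + 64.9636 + 82.0836 + 63.0436) = √451.831 ≈ 21.2563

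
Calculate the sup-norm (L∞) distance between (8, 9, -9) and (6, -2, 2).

max(|x_i - y_i|) = max(|8 - 6|, |9 - (-2)|, |-9 - 2|) = max(2, 11, 11) = 11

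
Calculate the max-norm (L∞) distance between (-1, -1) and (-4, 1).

max(|x_i - y_i|) = max(|-1 - (-4)|, |-1 - 1|) = max(3, 2) = 3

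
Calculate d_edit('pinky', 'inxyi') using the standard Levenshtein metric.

Let D[i][j] be the edit distance between the first i characters of 'pinky' and the first j characters of 'inxyi', with D[i][0] = i, D[0][j] = j, and D[i][j] = D[i-1][j-1] if the characters match, else 1 + min(D[i-1][j], D[i][j-1], D[i-1][j-1]). Filling the table (rows: prefixes of 'pinky', columns: prefixes of 'inxyi'):
     ε  i  n  x  y  i
  ε  0  1  2  3  4  5
  p  1  1  2  3  4  5
  i  2  1  2  3  4  4
  n  3  2  1  2  3  4
  k  4  3  2  2  3  4
  y  5  4  3  3  2  3
The bottom-right entry gives D[5][5] = 3, so no sequence of fewer than 3 edits works. Backtracking through the table gives one optimal edit sequence (3 edits):
  pinky → inky (del p @1)
  inky → inxy (sub k→x @3)
  inxy → inxyi (ins i @5)
Edit distance = 3.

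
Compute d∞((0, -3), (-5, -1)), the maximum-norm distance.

max(|x_i - y_i|) = max(|0 - (-5)|, |-3 - (-1)|) = max(5, 2) = 5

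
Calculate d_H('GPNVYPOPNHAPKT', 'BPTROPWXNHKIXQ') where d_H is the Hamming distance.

Differing positions: 1, 3, 4, 5, 7, 8, 11, 12, 13, 14. Hamming distance = 10.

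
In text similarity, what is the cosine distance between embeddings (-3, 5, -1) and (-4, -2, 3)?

With u = (-3, 5, -1), v = (-4, -2, 3):
u·v = (-3)·(-4) + 5·(-2) + (-1)·3 = 12 + (-10) + (-3) = -1.
|u| = √((-3)² + 5² + (-1)²) = √35, |v| = √((-4)² + (-2)² + 3²) = √29, so |u||v| = √(35·29) = √1015.
cos θ = (u·v)/(|u||v|) = -1/√1015 ≈ -0.0314
Cosine distance = 1 - cos θ ≈ 1 - (-0.0314) = 1.0314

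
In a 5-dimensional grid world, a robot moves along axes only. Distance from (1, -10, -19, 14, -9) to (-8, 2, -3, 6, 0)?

Σ|x_i - y_i| = |1 - (-8)| + |-10 - 2| + |-19 - (-3)| + |14 - 6| + |-9 - 0| = 9 + 12 + 16 + 8 + 9 = 54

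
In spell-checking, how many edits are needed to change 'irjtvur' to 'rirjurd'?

Let D[i][j] be the edit distance between the first i characters of 'irjtvur' and the first j characters of 'rirjurd', with D[i][0] = i, D[0][j] = j, and D[i][j] = D[i-1][j-1] if the characters match, else 1 + min(D[i-1][j], D[i][j-1], D[i-1][j-1]). Filling the table (rows: prefixes of 'irjtvur', columns: prefixes of 'rirjurd'):
     ε  r  i  r  j  u  r  d
  ε  0  1  2  3  4  5  6  7
  i  1  1  1  2  3  4  5  6
  r  2  1  2  1  2  3  4  5
  j  3  2  2  2  1  2  3  4
  t  4  3  3  3  2  2  3  4
  v  5  4  4  4  3  3  3  4
  u  6  5  5  5  4  3  4  4
  r  7  6  6  5  5  4  3  4
The bottom-right entry gives D[7][7] = 4, so no sequence of fewer than 4 edits works. Backtracking through the table gives one optimal edit sequence (4 edits):
  irjtvur → rirjtvur (ins r @1)
  rirjtvur → rirjvur (del t @5)
  rirjvur → rirjur (del v @5)
  rirjur → rirjurd (ins d @7)
Edit distance = 4.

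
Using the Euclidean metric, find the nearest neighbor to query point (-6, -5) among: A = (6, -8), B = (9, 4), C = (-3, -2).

Distances: d(A) ≈ 12.3693, d(B) ≈ 17.4929, d(C) ≈ 4.2426. Nearest: C = (-3, -2) with distance 4.2426.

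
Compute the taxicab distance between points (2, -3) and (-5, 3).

Σ|x_i - y_i| = |2 - (-5)| + |-3 - 3| = 7 + 6 = 13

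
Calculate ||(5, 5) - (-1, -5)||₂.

√(Σ(x_i - y_i)²) = √((5 - (-1))² + (5 - (-5))²)
= √(6² + 10²) = √(36 + 100) = √136 ≈ 11.6619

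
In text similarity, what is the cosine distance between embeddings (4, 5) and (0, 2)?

With u = (4, 5), v = (0, 2):
u·v = 4·0 + 5·2 = 0 + 10 = 10.
|u| = √(4² + 5²) = √41, |v| = √(0² + 2²) = √4, so |u||v| = √(41·4) = √164.
cos θ = (u·v)/(|u||v|) = 10/√164 ≈ 0.7809
Cosine distance = 1 - cos θ ≈ 1 - 0.7809 = 0.2191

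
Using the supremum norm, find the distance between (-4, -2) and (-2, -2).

max(|x_i - y_i|) = max(|-4 - (-2)|, |-2 - (-2)|) = max(2, 0) = 2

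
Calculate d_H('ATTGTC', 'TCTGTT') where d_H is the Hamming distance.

Differing positions: 1, 2, 6. Hamming distance = 3.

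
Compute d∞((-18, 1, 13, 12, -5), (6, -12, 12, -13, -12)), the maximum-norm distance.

max(|x_i - y_i|) = max(|-18 - 6|, |1 - (-12)|, |13 - 12|, |12 - (-13)|, |-5 - (-12)|) = max(24, 13, 1, 25, 7) = 25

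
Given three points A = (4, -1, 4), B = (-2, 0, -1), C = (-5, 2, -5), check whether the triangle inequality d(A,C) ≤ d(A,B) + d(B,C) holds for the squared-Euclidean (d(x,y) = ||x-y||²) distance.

d(A,B) = 6² + 1² + 5² = 62, d(B,C) = 3² + 2² + 4² = 29, d(A,C) = 9² + 3² + 9² = 171.
d(A,C) = 171 > 62 + 29 = 91. Triangle inequality is VIOLATED. (Squared-Euclidean is not a metric — this is a counterexample.)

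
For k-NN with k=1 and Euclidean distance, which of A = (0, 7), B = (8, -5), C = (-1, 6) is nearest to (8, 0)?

Distances: d(A) ≈ 10.6301, d(B) = 5, d(C) ≈ 10.8167. Nearest: B = (8, -5) with distance 5.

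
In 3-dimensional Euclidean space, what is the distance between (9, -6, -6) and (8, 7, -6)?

√(Σ(x_i - y_i)²) = √((9 - 8)² + (-6 - 7)² + (-6 - (-6))²)
= √(1² + (-13)² + 0²) = √(1 + 169 + 0) = √170 ≈ 13.0384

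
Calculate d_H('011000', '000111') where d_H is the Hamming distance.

Differing positions: 2, 3, 4, 5, 6. Hamming distance = 5.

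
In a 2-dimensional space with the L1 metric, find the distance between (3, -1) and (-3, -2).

Σ|x_i - y_i| = |3 - (-3)| + |-1 - (-2)| = 6 + 1 = 7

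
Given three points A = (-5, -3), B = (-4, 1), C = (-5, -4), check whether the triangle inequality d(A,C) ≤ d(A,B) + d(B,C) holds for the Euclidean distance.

d(A,B) = √(1² + 4²) = √17 ≈ 4.1231, d(B,C) = √(1² + 5²) = √26 ≈ 5.099, d(A,C) = √(0² + 1²) = √1 = 1.
d(A,C) = 1 ≤ 4.1231 + 5.099 = 9.2221. Triangle inequality is satisfied.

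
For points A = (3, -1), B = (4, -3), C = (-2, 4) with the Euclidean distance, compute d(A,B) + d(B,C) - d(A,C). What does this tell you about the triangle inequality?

d(A,B) = √(1² + 2²) = √5 ≈ 2.2361, d(B,C) = √(6² + 7²) = √85 ≈ 9.2195, d(A,C) = √(5² + 5²) = √50 ≈ 7.0711.
d(A,B) + d(B,C) - d(A,C) = 2.2361 + 9.2195 - 7.0711 = 11.4556 - 7.0711 = 4.3845 (to 4 decimal places). This is ≥ 0, so the triangle inequality holds for these points.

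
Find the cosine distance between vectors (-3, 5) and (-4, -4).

With u = (-3, 5), v = (-4, -4):
u·v = (-3)·(-4) + 5·(-4) = 12 + (-20) = -8.
|u| = √((-3)² + 5²) = √34, |v| = √((-4)² + (-4)²) = √32, so |u||v| = √(34·32) = √1088.
cos θ = (u·v)/(|u||v|) = -8/√1088 ≈ -0.2425
Cosine distance = 1 - cos θ ≈ 1 - (-0.2425) = 1.2425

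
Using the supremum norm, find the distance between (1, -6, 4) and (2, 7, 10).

max(|x_i - y_i|) = max(|1 - 2|, |-6 - 7|, |4 - 10|) = max(1, 13, 6) = 13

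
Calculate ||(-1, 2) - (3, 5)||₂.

√(Σ(x_i - y_i)²) = √((-1 - 3)² + (2 - 5)²)
= √((-4)² + (-3)²) = √(16 + 9) = √25 = 5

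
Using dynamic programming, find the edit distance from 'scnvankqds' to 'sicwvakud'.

Let D[i][j] be the edit distance between the first i characters of 'scnvankqds' and the first j characters of 'sicwvakud', with D[i][0] = i, D[0][j] = j, and D[i][j] = D[i-1][j-1] if the characters match, else 1 + min(D[i-1][j], D[i][j-1], D[i-1][j-1]). Filling the table (rows: prefixes of 'scnvankqds', columns: prefixes of 'sicwvakud'):
     ε  s  i  c  w  v  a  k  u  d
  ε  0  1  2  3  4  5  6  7  8  9
  s  1  0  1  2  3  4  5  6  7  8
  c  2  1  1  1  2  3  4  5  6  7
  n  3  2  2  2  2  3  4  5  6  7
  v  4  3  3  3  3  2  3  4  5  6
  a  5  4  4  4  4  3  2  3  4  5
  n  6  5  5  5  5  4  3  3  4  5
  k  7  6  6  6  6  5  4  3  4  5
  q  8  7  7  7  7  6  5  4  4  5
  d  9  8  8  8  8  7  6  5  5  4
  s 10  9  9  9  9  8  7  6  6  5
The bottom-right entry gives D[10][9] = 5, so no sequence of fewer than 5 edits works. Backtracking through the table gives one optimal edit sequence (5 edits):
  scnvankqds → sicnvankqds (ins i @2)
  sicnvankqds → sicwvankqds (sub n→w @4)
  sicwvankqds → sicwvakqds (del n @7)
  sicwvakqds → sicwvakuds (sub q→u @8)
  sicwvakuds → sicwvakud (del s @10)
Edit distance = 5.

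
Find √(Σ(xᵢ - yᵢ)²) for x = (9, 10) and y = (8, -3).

√(Σ(x_i - y_i)²) = √((9 - 8)² + (10 - (-3))²)
= √(1² + 13²) = √(1 + 169) = √170 ≈ 13.0384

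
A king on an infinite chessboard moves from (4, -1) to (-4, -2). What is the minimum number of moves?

max(|x_i - y_i|) = max(|4 - (-4)|, |-1 - (-2)|) = max(8, 1) = 8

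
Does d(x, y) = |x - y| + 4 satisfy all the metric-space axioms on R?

No. d fails identity of indiscernibles (specifically d(x,x) = 0): d(2, 2) = |2 - 2| + 4 = 0 + 4 = 4 ≠ 0.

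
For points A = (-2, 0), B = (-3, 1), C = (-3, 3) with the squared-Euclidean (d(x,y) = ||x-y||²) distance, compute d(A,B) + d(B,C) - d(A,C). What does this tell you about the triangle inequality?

d(A,B) = 1² + 1² = 2, d(B,C) = 0² + 2² = 4, d(A,C) = 1² + 3² = 10.
d(A,B) + d(B,C) - d(A,C) = 2 + 4 - 10 = 6 - 10 = -4. This is < 0, so the triangle inequality FAILS for these points (squared-Euclidean is not a metric).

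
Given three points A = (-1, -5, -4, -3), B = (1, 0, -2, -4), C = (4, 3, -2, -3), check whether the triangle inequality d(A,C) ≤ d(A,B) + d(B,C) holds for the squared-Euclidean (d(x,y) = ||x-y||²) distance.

d(A,B) = 2² + 5² + 2² + 1² = 34, d(B,C) = 3² + 3² + 0² + 1² = 19, d(A,C) = 5² + 8² + 2² + 0² = 93.
d(A,C) = 93 > 34 + 19 = 53. Triangle inequality is VIOLATED. (Squared-Euclidean is not a metric — this is a counterexample.)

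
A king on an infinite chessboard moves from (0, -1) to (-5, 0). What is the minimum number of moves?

max(|x_i - y_i|) = max(|0 - (-5)|, |-1 - 0|) = max(5, 1) = 5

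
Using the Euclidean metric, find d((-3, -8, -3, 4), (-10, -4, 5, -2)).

√(Σ(x_i - y_i)²) = √((-3 - (-10))² + (-8 - (-4))² + (-3 - 5)² + (4 - (-2))²)
= √(7² + (-4)² + (-8)² + 6²) = √(49 + 16 + 64 + 36) = √165 ≈ 12.8452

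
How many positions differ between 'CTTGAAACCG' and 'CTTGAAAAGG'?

Differing positions: 8, 9. Hamming distance = 2.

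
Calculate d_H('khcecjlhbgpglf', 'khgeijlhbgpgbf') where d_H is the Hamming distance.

Differing positions: 3, 5, 13. Hamming distance = 3.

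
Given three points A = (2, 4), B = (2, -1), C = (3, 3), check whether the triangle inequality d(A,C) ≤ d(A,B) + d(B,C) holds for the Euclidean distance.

d(A,B) = √(0² + 5²) = √25 = 5, d(B,C) = √(1² + 4²) = √17 ≈ 4.1231, d(A,C) = √(1² + 1²) = √2 ≈ 1.4142.
d(A,C) ≈ 1.4142 ≤ 5 + 4.1231 = 9.1231. Triangle inequality is satisfied.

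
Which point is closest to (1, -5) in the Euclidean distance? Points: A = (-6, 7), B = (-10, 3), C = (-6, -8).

Distances: d(A) ≈ 13.8924, d(B) ≈ 13.6015, d(C) ≈ 7.6158. Nearest: C = (-6, -8) with distance 7.6158.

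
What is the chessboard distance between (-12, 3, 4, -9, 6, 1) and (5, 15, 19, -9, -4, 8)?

max(|x_i - y_i|) = max(|-12 - 5|, |3 - 15|, |4 - 19|, |-9 - (-9)|, |6 - (-4)|, |1 - 8|) = max(17, 12, 15, 0, 10, 7) = 17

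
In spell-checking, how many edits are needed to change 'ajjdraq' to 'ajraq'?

Let D[i][j] be the edit distance between the first i characters of 'ajjdraq' and the first j characters of 'ajraq', with D[i][0] = i, D[0][j] = j, and D[i][j] = D[i-1][j-1] if the characters match, else 1 + min(D[i-1][j], D[i][j-1], D[i-1][j-1]). Filling the table (rows: prefixes of 'ajjdraq', columns: prefixes of 'ajraq'):
     ε  a  j  r  a  q
  ε  0  1  2  3  4  5
  a  1  0  1  2  3  4
  j  2  1  0  1  2  3
  j  3  2  1  1  2  3
  d  4  3  2  2  2  3
  r  5  4  3  2  3  3
  a  6  5  4  3  2  3
  q  7  6  5  4  3  2
The bottom-right entry gives D[7][5] = 2, so no sequence of fewer than 2 edits works. Backtracking through the table gives one optimal edit sequence (2 edits):
  ajjdraq → ajdraq (del j @2)
  ajdraq → ajraq (del d @3)
Edit distance = 2.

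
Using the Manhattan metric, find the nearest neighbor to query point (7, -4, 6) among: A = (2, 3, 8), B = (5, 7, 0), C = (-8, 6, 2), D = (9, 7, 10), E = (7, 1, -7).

Distances: d(A) = 14, d(B) = 19, d(C) = 29, d(D) = 17, d(E) = 18. Nearest: A = (2, 3, 8) with distance 14.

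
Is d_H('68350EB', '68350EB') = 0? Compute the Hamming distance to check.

Differing positions: none. Hamming distance = 0, so the claim is true.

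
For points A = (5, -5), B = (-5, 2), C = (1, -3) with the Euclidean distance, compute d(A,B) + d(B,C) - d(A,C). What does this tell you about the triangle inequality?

d(A,B) = √(10² + 7²) = √149 ≈ 12.2066, d(B,C) = √(6² + 5²) = √61 ≈ 7.8102, d(A,C) = √(4² + 2²) = √20 ≈ 4.4721.
d(A,B) + d(B,C) - d(A,C) = 12.2066 + 7.8102 - 4.4721 = 20.0168 - 4.4721 = 15.5447 (to 4 decimal places). This is ≥ 0, so the triangle inequality holds for these points.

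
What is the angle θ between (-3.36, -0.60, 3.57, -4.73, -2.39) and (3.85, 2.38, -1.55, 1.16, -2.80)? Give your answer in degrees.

With u = (-3.36, -0.60, 3.57, -4.73, -2.39), v = (3.85, 2.38, -1.55, 1.16, -2.80):
u·v = (-3.36)·3.85 + (-0.6)·2.38 + 3.57·(-1.55) + (-4.73)·1.16 + (-2.39)·(-2.8) = (-12.936) + (-1.428) + (-5.5335) + (-5.4868) + 6.692 = -18.6923.
|u| = √((-3.36)² + (-0.6)² + 3.57² + (-4.73)² + (-2.39)²) = √(11.2896 + 0.36 + 12.7449 + 22.3729 + 5.7121) = √52.4795, |v| = √(3.85² + 2.38² + (-1.55)² + 1.16² + (-2.8)²) = √(14.8225 + 5.6644 + 2.4025 + 1.3456 + 7.84) = √32.075.
cos θ = (u·v)/(|u||v|) = -18.6923/(√52.4795·√32.075) ≈ -0.455601
θ = arccos(-0.455601) ≈ 117.1°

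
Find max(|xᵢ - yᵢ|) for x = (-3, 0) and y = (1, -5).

max(|x_i - y_i|) = max(|-3 - 1|, |0 - (-5)|) = max(4, 5) = 5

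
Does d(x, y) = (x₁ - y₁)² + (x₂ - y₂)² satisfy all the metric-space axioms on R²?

No. The squared Euclidean distance fails the triangle inequality. Counterexample: x = (0, 0), y = (1, 3), z = (2, 6). d(x,z) = 2² + 6² = 40, but d(x,y) + d(y,z) = (1² + 3²) + (1² + 3²) = 10 + 10 = 20. Since 40 > 20, the triangle inequality is violated. (Note: √d, the ordinary Euclidean distance, IS a metric.)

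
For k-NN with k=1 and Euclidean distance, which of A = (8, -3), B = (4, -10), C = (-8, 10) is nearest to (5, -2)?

Distances: d(A) ≈ 3.1623, d(B) ≈ 8.0623, d(C) ≈ 17.6918. Nearest: A = (8, -3) with distance 3.1623.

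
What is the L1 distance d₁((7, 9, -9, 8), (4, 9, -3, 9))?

Σ|x_i - y_i| = |7 - 4| + |9 - 9| + |-9 - (-3)| + |8 - 9| = 3 + 0 + 6 + 1 = 10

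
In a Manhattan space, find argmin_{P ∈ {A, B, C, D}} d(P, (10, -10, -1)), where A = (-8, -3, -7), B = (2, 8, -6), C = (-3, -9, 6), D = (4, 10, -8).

Distances: d(A) = 31, d(B) = 31, d(C) = 21, d(D) = 33. Nearest: C = (-3, -9, 6) with distance 21.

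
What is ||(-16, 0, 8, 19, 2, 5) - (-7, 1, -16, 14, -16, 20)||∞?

max(|x_i - y_i|) = max(|-16 - (-7)|, |0 - 1|, |8 - (-16)|, |19 - 14|, |2 - (-16)|, |5 - 20|) = max(9, 1, 24, 5, 18, 15) = 24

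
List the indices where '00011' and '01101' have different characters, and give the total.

Differing positions: 2, 3, 4. Hamming distance = 3.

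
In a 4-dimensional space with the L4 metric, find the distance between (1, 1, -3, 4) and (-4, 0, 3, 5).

(Σ|x_i - y_i|^4)^(1/4) = (|1 - (-4)|^4 + |1 - 0|^4 + |-3 - 3|^4 + |4 - 5|^4)^(1/4)
= (5^4 + 1^4 + 6^4 + 1^4)^(1/4) = (625 + 1 + 1296 + 1)^(1/4) = (1923)^(1/4) ≈ 6.6221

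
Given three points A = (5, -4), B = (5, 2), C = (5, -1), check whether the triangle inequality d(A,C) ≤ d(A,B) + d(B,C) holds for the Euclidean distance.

d(A,B) = √(0² + 6²) = √36 = 6, d(B,C) = √(0² + 3²) = √9 = 3, d(A,C) = √(0² + 3²) = √9 = 3.
d(A,C) = 3 ≤ 6 + 3 = 9. Triangle inequality is satisfied.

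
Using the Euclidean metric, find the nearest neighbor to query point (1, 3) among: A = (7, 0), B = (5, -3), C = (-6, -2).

Distances: d(A) ≈ 6.7082, d(B) ≈ 7.2111, d(C) ≈ 8.6023. Nearest: A = (7, 0) with distance 6.7082.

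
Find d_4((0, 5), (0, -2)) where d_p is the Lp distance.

(Σ|x_i - y_i|^4)^(1/4) = (|0 - 0|^4 + |5 - (-2)|^4)^(1/4)
= (0^4 + 7^4)^(1/4) = (0 + 2401)^(1/4) = (2401)^(1/4) = 7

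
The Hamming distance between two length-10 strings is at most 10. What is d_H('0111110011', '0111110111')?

Differing positions: 8. Hamming distance = 1. The maximum possible Hamming distance for length-10 strings is 10, so d_H/10 = 1/10 = 0.1.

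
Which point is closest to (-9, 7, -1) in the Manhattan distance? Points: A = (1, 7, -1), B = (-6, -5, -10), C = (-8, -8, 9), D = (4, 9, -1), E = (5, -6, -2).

Distances: d(A) = 10, d(B) = 24, d(C) = 26, d(D) = 15, d(E) = 28. Nearest: A = (1, 7, -1) with distance 10.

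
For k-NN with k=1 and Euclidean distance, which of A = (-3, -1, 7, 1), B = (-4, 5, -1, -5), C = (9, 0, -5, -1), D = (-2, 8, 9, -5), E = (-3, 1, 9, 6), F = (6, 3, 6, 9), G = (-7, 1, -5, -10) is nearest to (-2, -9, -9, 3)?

Distances: d(A) ≈ 18.0278, d(B) ≈ 18.1108, d(C) ≈ 15.2971, d(D) ≈ 26.0192, d(E) ≈ 20.8327, d(F) ≈ 21.6564, d(G) ≈ 17.6068. Nearest: C = (9, 0, -5, -1) with distance 15.2971.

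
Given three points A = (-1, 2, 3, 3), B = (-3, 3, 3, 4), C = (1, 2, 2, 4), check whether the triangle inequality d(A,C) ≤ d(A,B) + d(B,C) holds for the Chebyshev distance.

d(A,B) = max(2, 1, 0, 1) = 2, d(B,C) = max(4, 1, 1, 0) = 4, d(A,C) = max(2, 0, 1, 1) = 2.
d(A,C) = 2 ≤ 2 + 4 = 6. Triangle inequality is satisfied.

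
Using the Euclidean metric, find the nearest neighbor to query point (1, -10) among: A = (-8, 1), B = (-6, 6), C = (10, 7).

Distances: d(A) ≈ 14.2127, d(B) ≈ 17.4642, d(C) ≈ 19.2354. Nearest: A = (-8, 1) with distance 14.2127.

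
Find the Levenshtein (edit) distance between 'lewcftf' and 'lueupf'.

Let D[i][j] be the edit distance between the first i characters of 'lewcftf' and the first j characters of 'lueupf', with D[i][0] = i, D[0][j] = j, and D[i][j] = D[i-1][j-1] if the characters match, else 1 + min(D[i-1][j], D[i][j-1], D[i-1][j-1]). Filling the table (rows: prefixes of 'lewcftf', columns: prefixes of 'lueupf'):
     ε  l  u  e  u  p  f
  ε  0  1  2  3  4  5  6
  l  1  0  1  2  3  4  5
  e  2  1  1  1  2  3  4
  w  3  2  2  2  2  3  4
  c  4  3  3  3  3  3  4
  f  5  4  4  4  4  4  3
  t  6  5  5  5  5  5  4
  f  7  6  6  6  6  6  5
The bottom-right entry gives D[7][6] = 5, so no sequence of fewer than 5 edits works. Backtracking through the table gives one optimal edit sequence (5 edits):
  lewcftf → lwcftf (del e @2)
  lwcftf → lucftf (sub w→u @2)
  lucftf → lueftf (sub c→e @3)
  lueftf → lueutf (sub f→u @4)
  lueutf → lueupf (sub t→p @5)
Edit distance = 5.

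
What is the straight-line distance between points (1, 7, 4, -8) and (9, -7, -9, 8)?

√(Σ(x_i - y_i)²) = √((1 - 9)² + (7 - (-7))² + (4 - (-9))² + (-8 - 8)²)
= √((-8)² + 14² + 13² + (-16)²) = √(64 + 196 + 169 + 256) = √685 ≈ 26.1725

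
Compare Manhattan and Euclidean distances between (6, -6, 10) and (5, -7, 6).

L1 = |6 - 5| + |-6 - (-7)| + |10 - 6| = 1 + 1 + 4 = 6
L2 = √(1² + 1² + 4²) = √18 ≈ 4.2426
L1 ≥ L2 always (equality iff movement is along one axis); L1 > L2 here.
Ratio L1/L2 = 6/√18 ≈ 1.4142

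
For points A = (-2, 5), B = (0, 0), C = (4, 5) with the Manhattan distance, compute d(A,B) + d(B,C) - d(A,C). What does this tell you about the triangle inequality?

d(A,B) = 2 + 5 = 7, d(B,C) = 4 + 5 = 9, d(A,C) = 6 + 0 = 6.
d(A,B) + d(B,C) - d(A,C) = 7 + 9 - 6 = 16 - 6 = 10. This is ≥ 0, so the triangle inequality holds for these points.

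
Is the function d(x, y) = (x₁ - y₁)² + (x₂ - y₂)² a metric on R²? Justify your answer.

No. The squared Euclidean distance fails the triangle inequality. Counterexample: x = (0, 0), y = (3, 5), z = (6, 10). d(x,z) = 6² + 10² = 136, but d(x,y) + d(y,z) = (3² + 5²) + (3² + 5²) = 34 + 34 = 68. Since 136 > 68, the triangle inequality is violated. (Note: √d, the ordinary Euclidean distance, IS a metric.)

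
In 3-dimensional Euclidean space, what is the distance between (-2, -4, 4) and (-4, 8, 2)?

√(Σ(x_i - y_i)²) = √((-2 - (-4))² + (-4 - 8)² + (4 - 2)²)
= √(2² + (-12)² + 2²) = √(4 + 144 + 4) = √152 ≈ 12.3288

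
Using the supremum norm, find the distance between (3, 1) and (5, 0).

max(|x_i - y_i|) = max(|3 - 5|, |1 - 0|) = max(2, 1) = 2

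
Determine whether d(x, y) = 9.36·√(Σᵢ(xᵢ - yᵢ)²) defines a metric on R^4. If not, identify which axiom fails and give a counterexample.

Yes. The L2 (Euclidean) norm induces a metric on R^4, and multiplying a metric by a positive constant 9.36 > 0 preserves all four axioms: non-negativity (9.36·||x-y|| ≥ 0), identity (9.36·||x-y|| = 0 ⟺ ||x-y|| = 0 ⟺ x = y), symmetry (||x-y|| = ||y-x||), and the triangle inequality (9.36·||x-z|| ≤ 9.36·||x-y|| + 9.36·||y-z||). So d is a metric.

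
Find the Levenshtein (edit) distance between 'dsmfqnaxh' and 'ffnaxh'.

Let D[i][j] be the edit distance between the first i characters of 'dsmfqnaxh' and the first j characters of 'ffnaxh', with D[i][0] = i, D[0][j] = j, and D[i][j] = D[i-1][j-1] if the characters match, else 1 + min(D[i-1][j], D[i][j-1], D[i-1][j-1]). Filling the table (rows: prefixes of 'dsmfqnaxh', columns: prefixes of 'ffnaxh'):
     ε  f  f  n  a  x  h
  ε  0  1  2  3  4  5  6
  d  1  1  2  3  4  5  6
  s  2  2  2  3  4  5  6
  m  3  3  3  3  4  5  6
  f  4  3  3  4  4  5  6
  q  5  4  4  4  5  5  6
  n  6  5  5  4  5  6  6
  a  7  6  6  5  4  5  6
  x  8  7  7  6  5  4  5
  h  9  8  8  7  6  5  4
The bottom-right entry gives D[9][6] = 4, so no sequence of fewer than 4 edits works. Backtracking through the table gives one optimal edit sequence (4 edits):
  dsmfqnaxh → smfqnaxh (del d @1)
  smfqnaxh → mfqnaxh (del s @1)
  mfqnaxh → fqnaxh (del m @1)
  fqnaxh → ffnaxh (sub q→f @2)
Edit distance = 4.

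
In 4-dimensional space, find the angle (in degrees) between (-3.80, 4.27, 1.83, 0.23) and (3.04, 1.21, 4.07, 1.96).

With u = (-3.80, 4.27, 1.83, 0.23), v = (3.04, 1.21, 4.07, 1.96):
u·v = (-3.8)·3.04 + 4.27·1.21 + 1.83·4.07 + 0.23·1.96 = (-11.552) + 5.1667 + 7.4481 + 0.4508 = 1.5136.
|u| = √((-3.8)² + 4.27² + 1.83² + 0.23²) = √(14.44 + 18.2329 + 3.3489 + 0.0529) = √36.0747, |v| = √(3.04² + 1.21² + 4.07² + 1.96²) = √(9.2416 + 1.4641 + 16.5649 + 3.8416) = √31.1122.
cos θ = (u·v)/(|u||v|) = 1.5136/(√36.0747·√31.1122) ≈ 0.04518
θ = arccos(0.04518) ≈ 87.41°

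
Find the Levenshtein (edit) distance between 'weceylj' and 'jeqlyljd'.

Let D[i][j] be the edit distance between the first i characters of 'weceylj' and the first j characters of 'jeqlyljd', with D[i][0] = i, D[0][j] = j, and D[i][j] = D[i-1][j-1] if the characters match, else 1 + min(D[i-1][j], D[i][j-1], D[i-1][j-1]). Filling the table (rows: prefixes of 'weceylj', columns: prefixes of 'jeqlyljd'):
     ε  j  e  q  l  y  l  j  d
  ε  0  1  2  3  4  5  6  7  8
  w  1  1  2  3  4  5  6  7  8
  e  2  2  1  2  3  4  5  6  7
  c  3  3  2  2  3  4  5  6  7
  e  4  4  3  3  3  4  5  6  7
  y  5  5  4  4  4  3  4  5  6
  l  6  6  5  5  4  4  3  4  5
  j  7  6  6  6  5  5  4  3  4
The bottom-right entry gives D[7][8] = 4, so no sequence of fewer than 4 edits works. Backtracking through the table gives one optimal edit sequence (4 edits):
  weceylj → jeceylj (sub w→j @1)
  jeceylj → jeqeylj (sub c→q @3)
  jeqeylj → jeqlylj (sub e→l @4)
  jeqlylj → jeqlyljd (ins d @8)
Edit distance = 4.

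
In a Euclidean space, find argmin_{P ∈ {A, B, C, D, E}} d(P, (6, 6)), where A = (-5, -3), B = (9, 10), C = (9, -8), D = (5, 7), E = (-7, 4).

Distances: d(A) ≈ 14.2127, d(B) = 5, d(C) ≈ 14.3178, d(D) ≈ 1.4142, d(E) ≈ 13.1529. Nearest: D = (5, 7) with distance 1.4142.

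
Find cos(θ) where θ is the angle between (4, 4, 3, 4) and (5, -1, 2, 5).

With u = (4, 4, 3, 4), v = (5, -1, 2, 5):
u·v = 4·5 + 4·(-1) + 3·2 + 4·5 = 20 + (-4) + 6 + 20 = 42.
|u| = √(4² + 4² + 3² + 4²) = √57, |v| = √(5² + (-1)² + 2² + 5²) = √55, so |u||v| = √(57·55) = √3135.
cos θ = (u·v)/(|u||v|) = 42/√3135 ≈ 0.7501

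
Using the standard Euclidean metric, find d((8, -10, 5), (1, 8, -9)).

√(Σ(x_i - y_i)²) = √((8 - 1)² + (-10 - 8)² + (5 - (-9))²)
= √(7² + (-18)² + 14²) = √(49 + 324 + 196) = √569 ≈ 23.8537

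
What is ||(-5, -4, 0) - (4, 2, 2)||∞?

max(|x_i - y_i|) = max(|-5 - 4|, |-4 - 2|, |0 - 2|) = max(9, 6, 2) = 9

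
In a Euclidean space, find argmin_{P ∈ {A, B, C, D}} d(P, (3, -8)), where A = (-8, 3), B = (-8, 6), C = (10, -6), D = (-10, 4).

Distances: d(A) ≈ 15.5563, d(B) ≈ 17.8045, d(C) ≈ 7.2801, d(D) ≈ 17.6918. Nearest: C = (10, -6) with distance 7.2801.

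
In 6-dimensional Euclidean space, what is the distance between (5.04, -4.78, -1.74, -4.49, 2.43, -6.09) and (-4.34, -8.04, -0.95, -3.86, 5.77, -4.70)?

√(Σ(x_i - y_i)²) = √((5.04 - (-4.34))² + (-4.78 - (-8.04))² + (-1.74 - (-0.95))² + (-4.49 - (-3.86))² + (2.43 - 5.77)² + (-6.09 - (-4.7))²)
= √(9.38² + 3.26² + (-0.79)² + (-0.63)² + (-3.34)² + (-1.39)²) = √(87.9844 + 10.6276 + 0.6241 + 0.3969 + 11.1556 + 1.9321) = √112.7207 ≈ 10.617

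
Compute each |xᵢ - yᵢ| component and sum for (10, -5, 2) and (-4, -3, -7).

Σ|x_i - y_i| = |10 - (-4)| + |-5 - (-3)| + |2 - (-7)| = 14 + 2 + 9 = 25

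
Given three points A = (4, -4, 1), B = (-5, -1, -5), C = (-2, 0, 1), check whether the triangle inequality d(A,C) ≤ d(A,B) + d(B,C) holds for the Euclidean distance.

d(A,B) = √(9² + 3² + 6²) = √126 ≈ 11.225, d(B,C) = √(3² + 1² + 6²) = √46 ≈ 6.7823, d(A,C) = √(6² + 4² + 0²) = √52 ≈ 7.2111.
d(A,C) ≈ 7.2111 ≤ 11.225 + 6.7823 = 18.0073. Triangle inequality is satisfied.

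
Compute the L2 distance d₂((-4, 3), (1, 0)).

√(Σ(x_i - y_i)²) = √((-4 - 1)² + (3 - 0)²)
= √((-5)² + 3²) = √(25 + 9) = √34 ≈ 5.831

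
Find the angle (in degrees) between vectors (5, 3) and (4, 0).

With u = (5, 3), v = (4, 0):
u·v = 5·4 + 3·0 = 20 + 0 = 20.
|u| = √(5² + 3²) = √34, |v| = √(4² + 0²) = √16, so |u||v| = √(34·16) = √544.
cos θ = (u·v)/(|u||v|) = 20/√544 ≈ 0.857493
θ = arccos(0.857493) ≈ 30.96°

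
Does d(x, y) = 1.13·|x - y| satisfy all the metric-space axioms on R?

Yes. Since |x - y| is a metric on R and 1.13 > 0, the positive scalar multiple 1.13·|x - y| is also a metric: scaling by a positive constant preserves non-negativity, identity (d=0 ⟺ |x-y|=0 ⟺ x=y), symmetry, and the triangle inequality.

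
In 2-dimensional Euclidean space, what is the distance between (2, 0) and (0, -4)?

√(Σ(x_i - y_i)²) = √((2 - 0)² + (0 - (-4))²)
= √(2² + 4²) = √(4 + 16) = √20 ≈ 4.4721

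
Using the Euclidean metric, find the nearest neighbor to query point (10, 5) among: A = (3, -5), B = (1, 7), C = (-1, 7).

Distances: d(A) ≈ 12.2066, d(B) ≈ 9.2195, d(C) ≈ 11.1803. Nearest: B = (1, 7) with distance 9.2195.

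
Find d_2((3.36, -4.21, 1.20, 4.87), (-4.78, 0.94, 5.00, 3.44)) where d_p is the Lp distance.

(Σ|x_i - y_i|^2)^(1/2) = (|3.36 - (-4.78)|^2 + |-4.21 - 0.94|^2 + |1.2 - 5|^2 + |4.87 - 3.44|^2)^(1/2)
= (8.14^2 + 5.15^2 + 3.8^2 + 1.43^2)^(1/2) = (66.2596 + 26.5225 + 14.44 + 2.0449)^(1/2) = (109.267)^(1/2) ≈ 10.4531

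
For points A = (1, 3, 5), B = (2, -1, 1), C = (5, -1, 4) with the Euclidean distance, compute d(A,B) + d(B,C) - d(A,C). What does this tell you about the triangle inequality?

d(A,B) = √(1² + 4² + 4²) = √33 ≈ 5.7446, d(B,C) = √(3² + 0² + 3²) = √18 ≈ 4.2426, d(A,C) = √(4² + 4² + 1²) = √33 ≈ 5.7446.
d(A,B) + d(B,C) - d(A,C) = 5.7446 + 4.2426 - 5.7446 = 9.9872 - 5.7446 = 4.2426 (to 4 decimal places). This is ≥ 0, so the triangle inequality holds for these points.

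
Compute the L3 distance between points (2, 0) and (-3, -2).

(Σ|x_i - y_i|^3)^(1/3) = (|2 - (-3)|^3 + |0 - (-2)|^3)^(1/3)
= (5^3 + 2^3)^(1/3) = (125 + 8)^(1/3) = (133)^(1/3) ≈ 5.1045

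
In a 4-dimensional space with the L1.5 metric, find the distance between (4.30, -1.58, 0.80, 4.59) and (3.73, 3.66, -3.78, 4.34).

(Σ|x_i - y_i|^1.5)^(1/1.5) = (|4.3 - 3.73|^1.5 + |-1.58 - 3.66|^1.5 + |0.8 - (-3.78)|^1.5 + |4.59 - 4.34|^1.5)^(1/1.5)
= (0.57^1.5 + 5.24^1.5 + 4.58^1.5 + 0.25^1.5)^(1/1.5) ≈ (0.4303 + 11.9949 + 9.8016 + 0.125)^(1/1.5) = (22.3518)^(1/1.5) ≈ 7.9349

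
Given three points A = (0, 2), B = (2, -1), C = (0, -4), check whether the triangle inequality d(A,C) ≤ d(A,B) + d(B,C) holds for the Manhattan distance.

d(A,B) = 2 + 3 = 5, d(B,C) = 2 + 3 = 5, d(A,C) = 0 + 6 = 6.
d(A,C) = 6 ≤ 5 + 5 = 10. Triangle inequality is satisfied.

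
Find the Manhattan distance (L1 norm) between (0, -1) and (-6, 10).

Σ|x_i - y_i| = |0 - (-6)| + |-1 - 10| = 6 + 11 = 17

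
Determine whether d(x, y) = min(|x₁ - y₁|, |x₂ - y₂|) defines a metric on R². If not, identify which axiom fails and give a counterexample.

No. d fails identity of indiscernibles: take x = (-3, 0) and y = (-3, 7). Then d(x,y) = min(|-3 - (-3)|, |0 - 7|) = min(0, 7) = 0, yet x ≠ y.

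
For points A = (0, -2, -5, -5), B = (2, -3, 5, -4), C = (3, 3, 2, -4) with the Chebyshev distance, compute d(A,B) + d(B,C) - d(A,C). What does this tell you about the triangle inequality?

d(A,B) = max(2, 1, 10, 1) = 10, d(B,C) = max(1, 6, 3, 0) = 6, d(A,C) = max(3, 5, 7, 1) = 7.
d(A,B) + d(B,C) - d(A,C) = 10 + 6 - 7 = 16 - 7 = 9. This is ≥ 0, so the triangle inequality holds for these points.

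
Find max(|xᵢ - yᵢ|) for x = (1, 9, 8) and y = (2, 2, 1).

max(|x_i - y_i|) = max(|1 - 2|, |9 - 2|, |8 - 1|) = max(1, 7, 7) = 7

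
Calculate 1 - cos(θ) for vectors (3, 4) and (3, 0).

With u = (3, 4), v = (3, 0):
u·v = 3·3 + 4·0 = 9 + 0 = 9.
|u| = √(3² + 4²) = √25, |v| = √(3² + 0²) = √9, so |u||v| = √(25·9) = √225 = 15.
cos θ = (u·v)/(|u||v|) = 9/15 = 0.6
Cosine distance = 1 - cos θ = 1 - 0.6 = 0.4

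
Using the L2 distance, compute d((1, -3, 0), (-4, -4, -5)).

(Σ|x_i - y_i|^2)^(1/2) = (|1 - (-4)|^2 + |-3 - (-4)|^2 + |0 - (-5)|^2)^(1/2)
= (5^2 + 1^2 + 5^2)^(1/2) = (25 + 1 + 25)^(1/2) = (51)^(1/2) ≈ 7.1414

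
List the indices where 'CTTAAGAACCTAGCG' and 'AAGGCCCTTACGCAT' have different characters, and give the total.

Differing positions: 1, 2, 3, 4, 5, 6, 7, 8, 9, 10, 11, 12, 13, 14, 15. Hamming distance = 15.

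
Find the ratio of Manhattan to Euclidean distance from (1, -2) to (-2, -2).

L1 = |1 - (-2)| + |-2 - (-2)| = 3 + 0 = 3
L2 = √(3² + 0²) = √9 = 3
L1 ≥ L2 always (equality iff movement is along one axis); L1 = L2 here (movement is along a single axis).
Ratio L1/L2 = 3/3 = 1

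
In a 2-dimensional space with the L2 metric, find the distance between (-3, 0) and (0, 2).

(Σ|x_i - y_i|^2)^(1/2) = (|-3 - 0|^2 + |0 - 2|^2)^(1/2)
= (3^2 + 2^2)^(1/2) = (9 + 4)^(1/2) = (13)^(1/2) ≈ 3.6056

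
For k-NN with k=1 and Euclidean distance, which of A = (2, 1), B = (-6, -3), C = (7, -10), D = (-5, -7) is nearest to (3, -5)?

Distances: d(A) ≈ 6.0828, d(B) ≈ 9.2195, d(C) ≈ 6.4031, d(D) ≈ 8.2462. Nearest: A = (2, 1) with distance 6.0828.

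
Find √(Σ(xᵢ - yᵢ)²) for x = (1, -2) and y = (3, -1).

√(Σ(x_i - y_i)²) = √((1 - 3)² + (-2 - (-1))²)
= √((-2)² + (-1)²) = √(4 + 1) = √5 ≈ 2.2361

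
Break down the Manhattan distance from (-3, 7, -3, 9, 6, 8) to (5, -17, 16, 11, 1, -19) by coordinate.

Σ|x_i - y_i| = |-3 - 5| + |7 - (-17)| + |-3 - 16| + |9 - 11| + |6 - 1| + |8 - (-19)| = 8 + 24 + 19 + 2 + 5 + 27 = 85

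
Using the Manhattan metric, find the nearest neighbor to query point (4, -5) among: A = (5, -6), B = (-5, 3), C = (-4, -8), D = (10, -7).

Distances: d(A) = 2, d(B) = 17, d(C) = 11, d(D) = 8. Nearest: A = (5, -6) with distance 2.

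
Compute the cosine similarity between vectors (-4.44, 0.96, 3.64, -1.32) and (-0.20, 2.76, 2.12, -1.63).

With u = (-4.44, 0.96, 3.64, -1.32), v = (-0.20, 2.76, 2.12, -1.63):
u·v = (-4.44)·(-0.2) + 0.96·2.76 + 3.64·2.12 + (-1.32)·(-1.63) = 0.888 + 2.6496 + 7.7168 + 2.1516 = 13.406.
|u| = √((-4.44)² + 0.96² + 3.64² + (-1.32)²) = √(19.7136 + 0.9216 + 13.2496 + 1.7424) = √35.6272, |v| = √((-0.2)² + 2.76² + 2.12² + (-1.63)²) = √(0.04 + 7.6176 + 4.4944 + 2.6569) = √14.8089.
cos θ = (u·v)/(|u||v|) = 13.406/(√35.6272·√14.8089) ≈ 0.5836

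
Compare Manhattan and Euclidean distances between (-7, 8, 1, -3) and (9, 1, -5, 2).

L1 = |-7 - 9| + |8 - 1| + |1 - (-5)| + |-3 - 2| = 16 + 7 + 6 + 5 = 34
L2 = √(16² + 7² + 6² + 5²) = √366 ≈ 19.1311
L1 ≥ L2 always (equality iff movement is along one axis); L1 > L2 here.
Ratio L1/L2 = 34/√366 ≈ 1.7772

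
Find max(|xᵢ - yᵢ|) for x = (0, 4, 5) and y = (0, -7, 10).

max(|x_i - y_i|) = max(|0 - 0|, |4 - (-7)|, |5 - 10|) = max(0, 11, 5) = 11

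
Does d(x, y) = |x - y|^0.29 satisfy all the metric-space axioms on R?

Yes. With 0 < p = 0.29 ≤ 1, d(x,y) = |x-y|^0.29 is a metric on R. Non-negativity and symmetry are immediate; |x-y|^0.29 = 0 ⟺ |x-y| = 0 ⟺ x = y. For the triangle inequality, the function t ↦ t^0.29 is subadditive on [0,∞) when p ≤ 1, so |x-z|^0.29 ≤ (|x-y| + |y-z|)^0.29 ≤ |x-y|^0.29 + |y-z|^0.29.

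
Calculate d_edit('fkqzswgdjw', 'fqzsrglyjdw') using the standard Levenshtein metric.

Let D[i][j] be the edit distance between the first i characters of 'fkqzswgdjw' and the first j characters of 'fqzsrglyjdw', with D[i][0] = i, D[0][j] = j, and D[i][j] = D[i-1][j-1] if the characters match, else 1 + min(D[i-1][j], D[i][j-1], D[i-1][j-1]). Filling the table (rows: prefixes of 'fkqzswgdjw', columns: prefixes of 'fqzsrglyjdw'):
     ε  f  q  z  s  r  g  l  y  j  d  w
  ε  0  1  2  3  4  5  6  7  8  9 10 11
  f  1  0  1  2  3  4  5  6  7  8  9 10
  k  2  1  1  2  3  4  5  6  7  8  9 10
  q  3  2  1  2  3  4  5  6  7  8  9 10
  z  4  3  2  1  2  3  4  5  6  7  8  9
  s  5  4  3  2  1  2  3  4  5  6  7  8
  w  6  5  4  3  2  2  3  4  5  6  7  7
  g  7  6  5  4  3  3  2  3  4  5  6  7
  d  8  7  6  5  4  4  3  3  4  5  5  6
  j  9  8  7  6  5  5  4  4  4  4  5  6
  w 10  9  8  7  6  6  5  5  5  5  5  5
The bottom-right entry gives D[10][11] = 5, so no sequence of fewer than 5 edits works. Backtracking through the table gives one optimal edit sequence (5 edits):
  fkqzswgdjw → fqzswgdjw (del k @2)
  fqzswgdjw → fqzsrgdjw (sub w→r @5)
  fqzsrgdjw → fqzsrgldjw (ins l @7)
  fqzsrgldjw → fqzsrglyjw (sub d→y @8)
  fqzsrglyjw → fqzsrglyjdw (ins d @10)
Edit distance = 5.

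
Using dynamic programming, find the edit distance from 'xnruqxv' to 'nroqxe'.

Let D[i][j] be the edit distance between the first i characters of 'xnruqxv' and the first j characters of 'nroqxe', with D[i][0] = i, D[0][j] = j, and D[i][j] = D[i-1][j-1] if the characters match, else 1 + min(D[i-1][j], D[i][j-1], D[i-1][j-1]). Filling the table (rows: prefixes of 'xnruqxv', columns: prefixes of 'nroqxe'):
     ε  n  r  o  q  x  e
  ε  0  1  2  3  4  5  6
  x  1  1  2  3  4  4  5
  n  2  1  2  3  4  5  5
  r  3  2  1  2  3  4  5
  u  4  3  2  2  3  4  5
  q  5  4  3  3  2  3  4
  x  6  5  4  4  3  2  3
  v  7  6  5  5  4  3  3
The bottom-right entry gives D[7][6] = 3, so no sequence of fewer than 3 edits works. Backtracking through the table gives one optimal edit sequence (3 edits):
  xnruqxv → nruqxv (del x @1)
  nruqxv → nroqxv (sub u→o @3)
  nroqxv → nroqxe (sub v→e @6)
Edit distance = 3.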